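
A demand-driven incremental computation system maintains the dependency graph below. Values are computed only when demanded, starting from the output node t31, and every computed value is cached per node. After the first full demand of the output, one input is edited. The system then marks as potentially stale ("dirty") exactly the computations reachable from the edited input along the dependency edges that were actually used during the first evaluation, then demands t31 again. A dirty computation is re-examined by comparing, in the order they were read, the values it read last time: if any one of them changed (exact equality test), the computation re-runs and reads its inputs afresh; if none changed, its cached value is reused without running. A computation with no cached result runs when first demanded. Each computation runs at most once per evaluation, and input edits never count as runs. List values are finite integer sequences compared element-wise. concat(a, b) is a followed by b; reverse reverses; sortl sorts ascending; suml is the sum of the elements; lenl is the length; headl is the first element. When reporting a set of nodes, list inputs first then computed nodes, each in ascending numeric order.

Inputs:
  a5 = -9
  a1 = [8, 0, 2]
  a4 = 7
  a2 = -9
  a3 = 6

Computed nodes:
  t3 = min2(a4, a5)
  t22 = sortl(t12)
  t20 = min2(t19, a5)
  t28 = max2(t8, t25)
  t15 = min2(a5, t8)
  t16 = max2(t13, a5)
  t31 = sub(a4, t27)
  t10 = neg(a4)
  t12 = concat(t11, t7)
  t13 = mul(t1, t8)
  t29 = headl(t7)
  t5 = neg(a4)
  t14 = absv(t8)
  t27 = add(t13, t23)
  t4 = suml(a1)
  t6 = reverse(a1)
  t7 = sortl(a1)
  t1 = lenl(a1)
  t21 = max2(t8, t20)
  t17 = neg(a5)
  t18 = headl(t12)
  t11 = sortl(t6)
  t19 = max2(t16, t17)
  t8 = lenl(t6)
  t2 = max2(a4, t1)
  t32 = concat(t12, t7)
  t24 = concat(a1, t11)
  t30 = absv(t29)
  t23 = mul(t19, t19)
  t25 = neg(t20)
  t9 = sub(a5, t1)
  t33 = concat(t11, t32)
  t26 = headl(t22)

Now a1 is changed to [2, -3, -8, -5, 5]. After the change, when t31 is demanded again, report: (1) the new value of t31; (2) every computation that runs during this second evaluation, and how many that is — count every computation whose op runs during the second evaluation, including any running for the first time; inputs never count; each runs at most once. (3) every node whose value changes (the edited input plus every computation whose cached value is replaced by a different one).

First evaluation (everything demanded from the output):
  t1 = lenl([8, 0, 2]) = 3
  t6 = reverse([8, 0, 2]) = [2, 0, 8]
  t8 = lenl([2, 0, 8]) = 3
  t13 = mul(3, 3) = 9
  t16 = max2(9, -9) = 9
  t17 = neg(-9) = 9
  t19 = max2(9, 9) = 9
  t23 = mul(9, 9) = 81
  t27 = add(9, 81) = 90
  t31 = sub(7, 90) = -83

Propagation after the edit:
  t1: runs — a1 [8, 0, 2]->[2, -3, -8, -5, 5]; result 5.
  t6: runs — a1 [8, 0, 2]->[2, -3, -8, -5, 5]; result [5, -5, -8, -3, 2].
  t8: runs — t6 [2, 0, 8]->[5, -5, -8, -3, 2]; result 5.
  t13: runs — t1 3->5; t8 3->5; result 25.
  t16: runs — t13 9->25; result 25.
  t19: runs — t16 9->25; result 25.
  t23: runs — t19 9->25; t19 9->25; result 625.
  t27: runs — t13 9->25; t23 81->625; result 650.
  t31: runs — t27 90->650; result -643.

New value of t31: -643.
Computations that run: t1, t6, t8, t13, t16, t19, t23, t27, t31 — 9 in total.
Values that change: a1, t1, t6, t8, t13, t16, t19, t23, t27, t31.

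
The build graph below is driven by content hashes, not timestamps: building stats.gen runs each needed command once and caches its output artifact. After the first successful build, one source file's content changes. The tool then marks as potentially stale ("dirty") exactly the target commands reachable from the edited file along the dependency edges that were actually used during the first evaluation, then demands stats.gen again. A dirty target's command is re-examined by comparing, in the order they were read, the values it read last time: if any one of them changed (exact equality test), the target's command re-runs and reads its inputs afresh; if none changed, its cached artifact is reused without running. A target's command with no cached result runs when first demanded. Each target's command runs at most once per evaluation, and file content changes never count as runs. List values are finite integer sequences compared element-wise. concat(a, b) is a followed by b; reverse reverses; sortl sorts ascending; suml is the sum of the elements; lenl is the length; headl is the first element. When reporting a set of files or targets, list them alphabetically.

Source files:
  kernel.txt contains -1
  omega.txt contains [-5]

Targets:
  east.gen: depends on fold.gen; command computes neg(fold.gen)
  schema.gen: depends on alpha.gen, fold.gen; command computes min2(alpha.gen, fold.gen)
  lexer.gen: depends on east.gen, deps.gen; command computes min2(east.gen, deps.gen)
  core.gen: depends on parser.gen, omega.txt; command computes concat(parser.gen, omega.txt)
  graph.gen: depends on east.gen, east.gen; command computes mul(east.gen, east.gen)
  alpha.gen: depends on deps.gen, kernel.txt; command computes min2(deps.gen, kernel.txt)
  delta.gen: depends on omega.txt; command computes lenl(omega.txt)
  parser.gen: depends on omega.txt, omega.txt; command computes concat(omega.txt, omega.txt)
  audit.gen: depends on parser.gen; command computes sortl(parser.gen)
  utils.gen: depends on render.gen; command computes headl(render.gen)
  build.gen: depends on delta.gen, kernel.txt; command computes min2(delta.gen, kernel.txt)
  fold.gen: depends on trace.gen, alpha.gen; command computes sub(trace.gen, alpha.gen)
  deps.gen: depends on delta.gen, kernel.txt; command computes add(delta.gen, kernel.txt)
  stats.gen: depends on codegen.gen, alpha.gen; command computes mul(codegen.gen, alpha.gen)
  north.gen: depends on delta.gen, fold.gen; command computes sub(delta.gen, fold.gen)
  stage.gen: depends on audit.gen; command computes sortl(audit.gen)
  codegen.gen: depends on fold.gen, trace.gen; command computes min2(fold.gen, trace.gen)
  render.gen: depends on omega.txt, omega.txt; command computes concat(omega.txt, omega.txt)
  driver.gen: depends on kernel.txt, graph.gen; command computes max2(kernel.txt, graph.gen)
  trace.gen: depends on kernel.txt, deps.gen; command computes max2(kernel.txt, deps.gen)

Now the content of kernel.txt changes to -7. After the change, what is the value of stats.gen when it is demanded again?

stats.gen now evaluates to 42.

Initial pass — values computed on the first demand:
  delta.gen = lenl([-5]) = 1
  deps.gen = add(1, -1) = 0
  alpha.gen = min2(0, -1) = -1
  trace.gen = max2(-1, 0) = 0
  fold.gen = sub(0, -1) = 1
  codegen.gen = min2(1, 0) = 0
  stats.gen = mul(0, -1) = 0

Second demand — change propagation:
  deps.gen: re-runs because kernel.txt -1->-7; new result -6.
  alpha.gen: re-runs because deps.gen 0->-6; kernel.txt -1->-7; new result -7.
  trace.gen: re-runs because kernel.txt -1->-7; deps.gen 0->-6; new result -6.
  fold.gen: re-runs because trace.gen 0->-6; alpha.gen -1->-7; new result 1 (unchanged).
  codegen.gen: re-runs because trace.gen 0->-6; new result -6.
  stats.gen: re-runs because codegen.gen 0->-6; alpha.gen -1->-7; new result 42.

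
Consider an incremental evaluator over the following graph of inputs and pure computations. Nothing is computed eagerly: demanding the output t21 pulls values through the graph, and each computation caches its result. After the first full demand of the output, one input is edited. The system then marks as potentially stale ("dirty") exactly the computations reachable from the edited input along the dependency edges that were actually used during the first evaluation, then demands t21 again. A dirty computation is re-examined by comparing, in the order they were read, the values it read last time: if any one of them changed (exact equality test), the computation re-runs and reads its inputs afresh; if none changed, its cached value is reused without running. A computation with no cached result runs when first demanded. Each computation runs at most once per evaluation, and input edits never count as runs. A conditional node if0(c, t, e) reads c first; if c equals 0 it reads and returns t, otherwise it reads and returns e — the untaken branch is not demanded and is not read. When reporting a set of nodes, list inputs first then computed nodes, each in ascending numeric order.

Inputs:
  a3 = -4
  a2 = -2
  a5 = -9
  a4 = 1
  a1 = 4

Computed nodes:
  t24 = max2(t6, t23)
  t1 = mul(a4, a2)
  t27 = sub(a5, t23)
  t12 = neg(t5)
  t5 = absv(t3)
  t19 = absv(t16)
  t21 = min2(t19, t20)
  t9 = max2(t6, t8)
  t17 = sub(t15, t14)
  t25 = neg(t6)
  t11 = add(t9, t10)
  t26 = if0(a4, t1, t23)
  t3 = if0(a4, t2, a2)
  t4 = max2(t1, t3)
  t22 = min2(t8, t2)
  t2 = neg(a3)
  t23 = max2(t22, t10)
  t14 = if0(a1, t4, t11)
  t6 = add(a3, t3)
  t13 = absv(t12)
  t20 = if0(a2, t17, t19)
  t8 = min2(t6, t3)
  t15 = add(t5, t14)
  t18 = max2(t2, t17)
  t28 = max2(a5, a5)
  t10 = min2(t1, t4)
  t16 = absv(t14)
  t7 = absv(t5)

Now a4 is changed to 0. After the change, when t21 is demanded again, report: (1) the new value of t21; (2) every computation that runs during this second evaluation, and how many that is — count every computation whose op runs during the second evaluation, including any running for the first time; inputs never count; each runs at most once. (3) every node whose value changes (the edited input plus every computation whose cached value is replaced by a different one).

t21 now evaluates to 0.
Run set: t1, t2, t3, t4, t6, t8, t9, t10, t11, t14, t16, t19, t20, t21 (14 run).
Changed values: a4, t1, t3, t4, t6, t8, t9, t10, t11, t14, t16, t19, t20, t21.
The important point: the flipped condition pulls in fresh nodes; t2 runs for the first time.

Initial pass — values computed on the first demand:
  t1 = mul(1, -2) = -2
  t3 = if0(a4=1 -> else branch a2) = -2
  t4 = max2(-2, -2) = -2
  t6 = add(-4, -2) = -6
  t8 = min2(-6, -2) = -6
  t9 = max2(-6, -6) = -6
  t10 = min2(-2, -2) = -2
  t11 = add(-6, -2) = -8
  t14 = if0(a1=4 -> else branch t11) = -8
  t16 = absv(-8) = 8
  t19 = absv(8) = 8
  t20 = if0(a2=-2 -> else branch t19) = 8
  t21 = min2(8, 8) = 8

Second demand — change propagation:
  t1: re-runs because a4 1->0; new result 0.
  t2: newly demanded (no cache) — executes and yields 4.
  t3: re-runs because a4 1->0; new result 4.
  t4: re-runs because t1 -2->0; t3 -2->4; new result 4.
  t6: re-runs because t3 -2->4; new result 0.
  t8: re-runs because t6 -6->0; t3 -2->4; new result 0.
  t9: re-runs because t6 -6->0; t8 -6->0; new result 0.
  t10: re-runs because t1 -2->0; t4 -2->4; new result 0.
  t11: re-runs because t9 -6->0; t10 -2->0; new result 0.
  t14: re-runs because t11 -8->0; new result 0.
  t16: re-runs because t14 -8->0; new result 0.
  t19: re-runs because t16 8->0; new result 0.
  t20: re-runs because t19 8->0; new result 0.
  t21: re-runs because t19 8->0; t20 8->0; new result 0.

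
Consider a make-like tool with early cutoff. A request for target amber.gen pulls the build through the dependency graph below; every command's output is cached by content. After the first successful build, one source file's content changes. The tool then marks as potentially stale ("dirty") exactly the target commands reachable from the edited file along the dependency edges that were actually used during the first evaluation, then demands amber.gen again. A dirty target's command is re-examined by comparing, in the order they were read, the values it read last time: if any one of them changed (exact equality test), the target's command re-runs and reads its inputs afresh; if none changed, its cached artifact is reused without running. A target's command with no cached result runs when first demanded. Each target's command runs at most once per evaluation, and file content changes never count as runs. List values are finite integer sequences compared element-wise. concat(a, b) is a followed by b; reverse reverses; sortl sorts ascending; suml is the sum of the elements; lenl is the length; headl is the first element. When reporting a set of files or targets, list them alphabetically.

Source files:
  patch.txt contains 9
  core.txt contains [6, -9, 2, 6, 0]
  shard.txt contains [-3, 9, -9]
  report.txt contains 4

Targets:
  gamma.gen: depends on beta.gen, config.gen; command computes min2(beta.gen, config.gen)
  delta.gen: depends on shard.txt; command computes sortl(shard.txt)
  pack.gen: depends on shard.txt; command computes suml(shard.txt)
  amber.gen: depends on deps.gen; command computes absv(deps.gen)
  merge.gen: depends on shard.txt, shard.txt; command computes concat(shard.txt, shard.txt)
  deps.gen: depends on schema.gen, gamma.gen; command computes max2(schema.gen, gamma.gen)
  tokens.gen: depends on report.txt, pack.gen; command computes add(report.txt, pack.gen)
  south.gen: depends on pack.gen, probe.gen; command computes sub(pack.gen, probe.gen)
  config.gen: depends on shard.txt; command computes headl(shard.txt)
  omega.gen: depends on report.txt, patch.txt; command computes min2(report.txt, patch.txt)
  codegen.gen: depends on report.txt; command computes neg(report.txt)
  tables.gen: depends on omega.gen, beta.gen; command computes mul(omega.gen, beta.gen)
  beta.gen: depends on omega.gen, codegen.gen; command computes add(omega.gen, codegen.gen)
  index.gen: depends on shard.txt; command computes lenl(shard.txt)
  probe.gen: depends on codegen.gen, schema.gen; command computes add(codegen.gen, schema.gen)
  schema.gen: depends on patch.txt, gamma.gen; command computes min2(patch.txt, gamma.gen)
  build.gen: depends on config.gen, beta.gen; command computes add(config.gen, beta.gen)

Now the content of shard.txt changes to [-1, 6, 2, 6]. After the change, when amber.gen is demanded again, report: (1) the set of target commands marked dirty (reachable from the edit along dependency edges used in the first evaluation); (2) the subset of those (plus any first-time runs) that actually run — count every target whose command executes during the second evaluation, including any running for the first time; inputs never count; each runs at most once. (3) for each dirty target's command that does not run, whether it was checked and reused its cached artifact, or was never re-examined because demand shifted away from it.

First demand of the output computes:
  codegen.gen = neg(4) = -4
  config.gen = headl([-3, 9, -9]) = -3
  omega.gen = min2(4, 9) = 4
  beta.gen = add(4, -4) = 0
  gamma.gen = min2(0, -3) = -3
  schema.gen = min2(9, -3) = -3
  deps.gen = max2(-3, -3) = -3
  amber.gen = absv(-3) = 3

After the edit, cleaning proceeds:
  config.gen: a read changed (shard.txt [-3, 9, -9]->[-1, 6, 2, 6]) — executes, giving -1.
  gamma.gen: a read changed (config.gen -3->-1) — executes, giving -1.
  schema.gen: a read changed (gamma.gen -3->-1) — executes, giving -1.
  deps.gen: a read changed (schema.gen -3->-1; gamma.gen -3->-1) — executes, giving -1.
  amber.gen: a read changed (deps.gen -3->-1) — executes, giving 1.

The edit dirties: amber.gen, config.gen, deps.gen, gamma.gen, schema.gen.
5 target commands run: amber.gen, config.gen, deps.gen, gamma.gen, schema.gen.
No dirty target's command escaped a run.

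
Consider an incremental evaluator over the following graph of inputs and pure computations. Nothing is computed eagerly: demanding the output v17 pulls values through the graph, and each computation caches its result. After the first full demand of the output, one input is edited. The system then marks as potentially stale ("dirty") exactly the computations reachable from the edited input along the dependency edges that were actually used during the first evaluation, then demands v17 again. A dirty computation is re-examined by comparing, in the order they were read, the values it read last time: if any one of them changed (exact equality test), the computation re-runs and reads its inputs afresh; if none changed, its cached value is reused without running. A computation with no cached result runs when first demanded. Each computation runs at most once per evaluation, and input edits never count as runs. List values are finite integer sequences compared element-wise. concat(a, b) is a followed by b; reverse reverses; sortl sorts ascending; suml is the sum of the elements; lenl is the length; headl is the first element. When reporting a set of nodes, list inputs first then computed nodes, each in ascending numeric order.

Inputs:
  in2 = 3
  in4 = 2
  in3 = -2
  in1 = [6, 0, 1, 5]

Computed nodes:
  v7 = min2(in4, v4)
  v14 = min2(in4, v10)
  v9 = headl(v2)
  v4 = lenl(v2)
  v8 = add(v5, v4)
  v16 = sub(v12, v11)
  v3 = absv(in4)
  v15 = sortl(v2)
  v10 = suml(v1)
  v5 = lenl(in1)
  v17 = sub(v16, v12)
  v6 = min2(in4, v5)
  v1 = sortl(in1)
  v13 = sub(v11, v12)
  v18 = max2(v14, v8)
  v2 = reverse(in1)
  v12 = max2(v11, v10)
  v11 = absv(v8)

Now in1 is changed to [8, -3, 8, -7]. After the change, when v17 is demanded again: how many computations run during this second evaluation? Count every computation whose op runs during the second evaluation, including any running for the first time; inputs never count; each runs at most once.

Run set: v1, v2, v4, v5, v10, v12, v16, v17 (8 run).
The important point: at v8 every value read last time is unchanged, so the dirty flag clears without a run.

Initial pass — values computed on the first demand:
  v1 = sortl([6, 0, 1, 5]) = [0, 1, 5, 6]
  v2 = reverse([6, 0, 1, 5]) = [5, 1, 0, 6]
  v4 = lenl([5, 1, 0, 6]) = 4
  v5 = lenl([6, 0, 1, 5]) = 4
  v8 = add(4, 4) = 8
  v10 = suml([0, 1, 5, 6]) = 12
  v11 = absv(8) = 8
  v12 = max2(8, 12) = 12
  v16 = sub(12, 8) = 4
  v17 = sub(4, 12) = -8

Second demand — change propagation:
  v1: re-runs because in1 [6, 0, 1, 5]->[8, -3, 8, -7]; new result [-7, -3, 8, 8].
  v2: re-runs because in1 [6, 0, 1, 5]->[8, -3, 8, -7]; new result [-7, 8, -3, 8].
  v4: re-runs because v2 [5, 1, 0, 6]->[-7, 8, -3, 8]; new result 4 (unchanged).
  v5: re-runs because in1 [6, 0, 1, 5]->[8, -3, 8, -7]; new result 4 (unchanged).
  v8: re-examined; everything it read last time is the same (v5 unchanged, v4 unchanged) — cache 8 kept, no run.
  v10: re-runs because v1 [0, 1, 5, 6]->[-7, -3, 8, 8]; new result 6.
  v11: re-examined; everything it read last time is the same (v8 unchanged) — cache 8 kept, no run.
  v12: re-runs because v10 12->6; new result 8.
  v16: re-runs because v12 12->8; new result 0.
  v17: re-runs because v16 4->0; v12 12->8; new result -8 (unchanged).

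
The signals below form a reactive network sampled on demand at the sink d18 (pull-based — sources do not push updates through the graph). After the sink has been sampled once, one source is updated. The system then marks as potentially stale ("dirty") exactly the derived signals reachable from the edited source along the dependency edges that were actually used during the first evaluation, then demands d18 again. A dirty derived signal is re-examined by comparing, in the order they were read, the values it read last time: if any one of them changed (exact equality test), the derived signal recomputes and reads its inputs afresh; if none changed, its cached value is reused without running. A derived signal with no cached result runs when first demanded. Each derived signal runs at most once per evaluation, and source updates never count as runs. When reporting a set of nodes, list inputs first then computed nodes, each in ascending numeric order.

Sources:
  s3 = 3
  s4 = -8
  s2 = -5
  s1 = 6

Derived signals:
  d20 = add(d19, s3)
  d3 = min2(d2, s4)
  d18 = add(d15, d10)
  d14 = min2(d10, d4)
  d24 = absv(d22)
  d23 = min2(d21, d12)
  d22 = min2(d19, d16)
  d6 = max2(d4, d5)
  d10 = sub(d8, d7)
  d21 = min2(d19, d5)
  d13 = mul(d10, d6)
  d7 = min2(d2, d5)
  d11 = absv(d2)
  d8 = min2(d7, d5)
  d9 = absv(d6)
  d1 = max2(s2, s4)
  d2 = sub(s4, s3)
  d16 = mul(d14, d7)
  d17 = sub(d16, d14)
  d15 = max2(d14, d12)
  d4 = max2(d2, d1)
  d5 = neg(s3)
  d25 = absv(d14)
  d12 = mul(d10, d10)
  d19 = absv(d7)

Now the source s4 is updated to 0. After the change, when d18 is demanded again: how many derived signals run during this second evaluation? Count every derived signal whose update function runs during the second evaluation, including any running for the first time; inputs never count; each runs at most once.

Initial pass — values computed on the first demand:
  d1 = max2(-5, -8) = -5
  d2 = sub(-8, 3) = -11
  d4 = max2(-11, -5) = -5
  d5 = neg(3) = -3
  d7 = min2(-11, -3) = -11
  d8 = min2(-11, -3) = -11
  d10 = sub(-11, -11) = 0
  d12 = mul(0, 0) = 0
  d14 = min2(0, -5) = -5
  d15 = max2(-5, 0) = 0
  d18 = add(0, 0) = 0

Second demand — change propagation:
  d1: re-runs because s4 -8->0; new result 0.
  d2: re-runs because s4 -8->0; new result -3.
  d4: re-runs because d2 -11->-3; d1 -5->0; new result 0.
  d7: re-runs because d2 -11->-3; new result -3.
  d8: re-runs because d7 -11->-3; new result -3.
  d10: re-runs because d8 -11->-3; d7 -11->-3; new result 0 (unchanged).
  d12: re-examined; everything it read last time is the same (d10 unchanged, d10 unchanged) — cache 0 kept, no run.
  d14: re-runs because d4 -5->0; new result 0.
  d15: re-runs because d14 -5->0; new result 0 (unchanged).
  d18: re-examined; everything it read last time is the same (d15 unchanged, d10 unchanged) — cache 0 kept, no run.

The important point: at d12 every value read last time is unchanged, so the dirty flag clears without a run.

Run set: d1, d2, d4, d7, d8, d10, d14, d15 (8 run).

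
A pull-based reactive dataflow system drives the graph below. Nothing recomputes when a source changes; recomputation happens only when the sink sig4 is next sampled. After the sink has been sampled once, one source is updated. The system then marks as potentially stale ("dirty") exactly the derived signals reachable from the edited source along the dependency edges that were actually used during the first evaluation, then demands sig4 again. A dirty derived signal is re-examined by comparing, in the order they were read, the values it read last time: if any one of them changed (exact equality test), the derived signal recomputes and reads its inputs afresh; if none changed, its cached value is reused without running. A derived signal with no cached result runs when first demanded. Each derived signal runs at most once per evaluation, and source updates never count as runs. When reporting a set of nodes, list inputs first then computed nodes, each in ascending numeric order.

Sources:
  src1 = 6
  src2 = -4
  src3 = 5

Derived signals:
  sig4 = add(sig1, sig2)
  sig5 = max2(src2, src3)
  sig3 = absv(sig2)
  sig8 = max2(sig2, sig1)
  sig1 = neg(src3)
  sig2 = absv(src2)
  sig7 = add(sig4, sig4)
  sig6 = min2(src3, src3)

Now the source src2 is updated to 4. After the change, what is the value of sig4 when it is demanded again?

New value of sig4: -1.
Key observation: the change is absorbed at sig2 — it re-runs but produces the same value, and the output's value is unchanged.

First evaluation (everything demanded from the output):
  sig1 = neg(5) = -5
  sig2 = absv(-4) = 4
  sig4 = add(-5, 4) = -1

Propagation after the edit:
  sig2: runs — src2 -4->4; result 4 (same value as before).
  sig4: checked — values it read are unchanged (sig1 unchanged, sig2 unchanged); reused cached -1 without running.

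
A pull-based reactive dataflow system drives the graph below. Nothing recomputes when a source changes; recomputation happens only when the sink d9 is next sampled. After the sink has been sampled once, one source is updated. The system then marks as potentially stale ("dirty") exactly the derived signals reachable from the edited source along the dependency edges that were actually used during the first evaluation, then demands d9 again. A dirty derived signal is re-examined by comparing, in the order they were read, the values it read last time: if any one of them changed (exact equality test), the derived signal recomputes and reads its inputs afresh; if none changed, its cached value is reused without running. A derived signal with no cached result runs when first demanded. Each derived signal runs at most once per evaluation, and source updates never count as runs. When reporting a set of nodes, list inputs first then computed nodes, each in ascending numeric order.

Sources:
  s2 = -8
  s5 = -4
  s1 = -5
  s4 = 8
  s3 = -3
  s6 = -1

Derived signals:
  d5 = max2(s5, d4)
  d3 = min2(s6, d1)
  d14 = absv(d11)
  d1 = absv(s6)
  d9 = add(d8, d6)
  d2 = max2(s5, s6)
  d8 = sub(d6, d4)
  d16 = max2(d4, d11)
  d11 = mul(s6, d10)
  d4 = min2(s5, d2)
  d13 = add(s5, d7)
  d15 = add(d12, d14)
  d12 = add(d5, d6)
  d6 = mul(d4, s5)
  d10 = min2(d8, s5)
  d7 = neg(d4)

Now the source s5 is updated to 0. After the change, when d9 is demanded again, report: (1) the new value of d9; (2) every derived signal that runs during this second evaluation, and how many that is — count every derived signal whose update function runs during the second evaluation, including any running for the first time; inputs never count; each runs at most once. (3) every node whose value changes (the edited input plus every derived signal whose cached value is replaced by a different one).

First evaluation (everything demanded from the output):
  d2 = max2(-4, -1) = -1
  d4 = min2(-4, -1) = -4
  d6 = mul(-4, -4) = 16
  d8 = sub(16, -4) = 20
  d9 = add(20, 16) = 36

Propagation after the edit:
  d2: runs — s5 -4->0; result 0.
  d4: runs — s5 -4->0; d2 -1->0; result 0.
  d6: runs — d4 -4->0; s5 -4->0; result 0.
  d8: runs — d6 16->0; d4 -4->0; result 0.
  d9: runs — d8 20->0; d6 16->0; result 0.

New value of d9: 0.
Derived signals that run: d2, d4, d6, d8, d9 — 5 in total.
Values that change: s5, d2, d4, d6, d8, d9.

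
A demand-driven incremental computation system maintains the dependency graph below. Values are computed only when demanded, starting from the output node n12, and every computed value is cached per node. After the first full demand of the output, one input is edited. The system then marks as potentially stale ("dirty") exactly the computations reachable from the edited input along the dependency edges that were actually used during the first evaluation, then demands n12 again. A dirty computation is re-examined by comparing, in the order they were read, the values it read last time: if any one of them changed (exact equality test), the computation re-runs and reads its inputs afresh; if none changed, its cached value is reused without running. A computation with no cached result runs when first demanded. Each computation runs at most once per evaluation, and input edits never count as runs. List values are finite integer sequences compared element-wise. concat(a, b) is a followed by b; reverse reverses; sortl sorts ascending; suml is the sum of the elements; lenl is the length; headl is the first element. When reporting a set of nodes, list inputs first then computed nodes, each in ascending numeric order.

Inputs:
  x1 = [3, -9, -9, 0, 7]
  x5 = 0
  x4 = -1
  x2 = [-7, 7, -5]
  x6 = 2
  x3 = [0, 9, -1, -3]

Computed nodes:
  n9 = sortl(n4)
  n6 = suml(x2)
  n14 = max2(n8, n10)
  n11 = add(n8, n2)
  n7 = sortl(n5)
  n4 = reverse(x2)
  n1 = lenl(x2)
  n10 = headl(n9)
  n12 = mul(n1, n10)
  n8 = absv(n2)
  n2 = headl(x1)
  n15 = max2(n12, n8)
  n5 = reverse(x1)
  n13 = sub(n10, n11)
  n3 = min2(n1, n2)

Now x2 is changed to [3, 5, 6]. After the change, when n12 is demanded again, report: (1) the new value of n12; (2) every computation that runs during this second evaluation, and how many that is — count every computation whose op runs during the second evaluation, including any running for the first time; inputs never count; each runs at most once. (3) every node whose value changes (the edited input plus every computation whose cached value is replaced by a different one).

First evaluation (everything demanded from the output):
  n1 = lenl([-7, 7, -5]) = 3
  n4 = reverse([-7, 7, -5]) = [-5, 7, -7]
  n9 = sortl([-5, 7, -7]) = [-7, -5, 7]
  n10 = headl([-7, -5, 7]) = -7
  n12 = mul(3, -7) = -21

Propagation after the edit:
  n1: runs — x2 [-7, 7, -5]->[3, 5, 6]; result 3 (same value as before).
  n4: runs — x2 [-7, 7, -5]->[3, 5, 6]; result [6, 5, 3].
  n9: runs — n4 [-5, 7, -7]->[6, 5, 3]; result [3, 5, 6].
  n10: runs — n9 [-7, -5, 7]->[3, 5, 6]; result 3.
  n12: runs — n10 -7->3; result 9.

New value of n12: 9.
Computations that run: n1, n4, n9, n10, n12 — 5 in total.
Values that change: x2, n4, n9, n10, n12.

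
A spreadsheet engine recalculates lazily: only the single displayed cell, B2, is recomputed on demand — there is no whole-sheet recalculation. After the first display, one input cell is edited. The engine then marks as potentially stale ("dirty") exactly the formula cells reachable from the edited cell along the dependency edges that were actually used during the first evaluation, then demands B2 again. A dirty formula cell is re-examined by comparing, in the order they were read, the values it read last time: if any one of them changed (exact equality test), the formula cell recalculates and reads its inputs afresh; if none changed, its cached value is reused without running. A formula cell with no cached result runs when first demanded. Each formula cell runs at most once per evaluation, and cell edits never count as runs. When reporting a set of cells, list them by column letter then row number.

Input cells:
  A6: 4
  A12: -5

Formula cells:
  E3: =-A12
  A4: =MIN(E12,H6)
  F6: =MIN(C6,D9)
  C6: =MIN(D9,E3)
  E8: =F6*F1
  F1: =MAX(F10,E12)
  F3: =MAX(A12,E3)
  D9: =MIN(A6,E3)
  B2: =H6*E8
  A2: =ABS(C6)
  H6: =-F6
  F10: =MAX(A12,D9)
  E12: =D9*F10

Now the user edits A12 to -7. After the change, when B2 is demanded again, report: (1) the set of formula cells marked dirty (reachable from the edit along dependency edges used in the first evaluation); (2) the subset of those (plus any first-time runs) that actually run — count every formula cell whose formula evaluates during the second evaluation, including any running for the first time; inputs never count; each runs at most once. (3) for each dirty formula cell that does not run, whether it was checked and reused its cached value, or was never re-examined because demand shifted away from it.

First evaluation (everything demanded from the output):
  E3 = -(-5) = 5
  D9 = MIN(4, 5) = 4
  C6 = MIN(4, 5) = 4
  F6 = MIN(4, 4) = 4
  F10 = MAX(-5, 4) = 4
  E12 = 4 * 4 = 16
  F1 = MAX(4, 16) = 16
  E8 = 4 * 16 = 64
  H6 = -(4) = -4
  B2 = -4 * 64 = -256

Propagation after the edit:
  E3: runs — A12 -5->-7; result 7.
  D9: runs — E3 5->7; result 4 (same value as before).
  C6: runs — E3 5->7; result 4 (same value as before).
  F6: checked — values it read are unchanged (C6 unchanged, D9 unchanged); reused cached 4 without running.
  F10: runs — A12 -5->-7; result 4 (same value as before).
  E12: checked — values it read are unchanged (D9 unchanged, F10 unchanged); reused cached 16 without running.
  F1: checked — values it read are unchanged (F10 unchanged, E12 unchanged); reused cached 16 without running.
  E8: checked — values it read are unchanged (F6 unchanged, F1 unchanged); reused cached 64 without running.
  H6: checked — values it read are unchanged (F6 unchanged); reused cached -4 without running.
  B2: checked — values it read are unchanged (H6 unchanged, E8 unchanged); reused cached -256 without running.

Key observation: the cutoff stops propagation at E12 — its inputs' values are unchanged, so it reuses its cache.

Marked dirty: B2, C6, D9, E3, E8, E12, F1, F6, F10, H6.
Formula cells that run: C6, D9, E3, F10 — 4 in total.
Checked but reused from cache: B2, E8, E12, F1, F6, H6.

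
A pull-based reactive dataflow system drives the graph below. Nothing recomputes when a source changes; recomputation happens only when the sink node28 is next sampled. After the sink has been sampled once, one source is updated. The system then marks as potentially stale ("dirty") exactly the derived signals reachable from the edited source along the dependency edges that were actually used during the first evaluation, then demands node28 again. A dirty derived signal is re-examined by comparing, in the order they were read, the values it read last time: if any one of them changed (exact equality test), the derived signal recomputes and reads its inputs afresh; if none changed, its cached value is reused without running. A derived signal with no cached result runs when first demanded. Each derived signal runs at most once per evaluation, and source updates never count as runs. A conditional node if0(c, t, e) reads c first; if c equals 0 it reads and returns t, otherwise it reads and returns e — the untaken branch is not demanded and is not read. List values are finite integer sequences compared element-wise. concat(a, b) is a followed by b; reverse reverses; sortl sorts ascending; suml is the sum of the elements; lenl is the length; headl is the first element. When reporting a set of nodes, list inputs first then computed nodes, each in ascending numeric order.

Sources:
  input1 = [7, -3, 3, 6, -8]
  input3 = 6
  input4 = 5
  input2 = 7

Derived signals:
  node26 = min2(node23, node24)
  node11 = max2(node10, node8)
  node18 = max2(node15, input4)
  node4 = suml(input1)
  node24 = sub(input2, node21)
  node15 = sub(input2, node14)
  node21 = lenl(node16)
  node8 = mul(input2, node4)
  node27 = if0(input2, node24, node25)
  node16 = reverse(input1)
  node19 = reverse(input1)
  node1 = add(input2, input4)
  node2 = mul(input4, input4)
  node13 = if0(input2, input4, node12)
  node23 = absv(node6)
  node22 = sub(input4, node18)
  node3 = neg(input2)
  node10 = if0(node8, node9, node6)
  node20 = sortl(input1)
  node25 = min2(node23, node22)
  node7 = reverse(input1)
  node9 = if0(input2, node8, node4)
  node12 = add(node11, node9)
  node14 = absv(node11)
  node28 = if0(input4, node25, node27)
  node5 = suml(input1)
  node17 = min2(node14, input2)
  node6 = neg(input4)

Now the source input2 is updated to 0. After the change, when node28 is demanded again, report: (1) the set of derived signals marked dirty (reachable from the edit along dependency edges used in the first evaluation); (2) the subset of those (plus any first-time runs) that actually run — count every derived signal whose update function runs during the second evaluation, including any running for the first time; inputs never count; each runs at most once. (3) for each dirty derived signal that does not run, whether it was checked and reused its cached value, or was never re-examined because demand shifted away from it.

Marked dirty: node8, node10, node11, node14, node15, node18, node22, node25, node27, node28.
Derived signals that run: node16, node21, node24, node27, node28 — 5 in total.
Never re-examined (demand shifted away): node8, node10, node11, node14, node15, node18, node22, node25.
Key observation: a condition flipped, so demand moved to the other branch — node8, node10, node11, node14, node15, node18, node22, node25 are never re-examined.

First evaluation (everything demanded from the output):
  node4 = suml([7, -3, 3, 6, -8]) = 5
  node6 = neg(5) = -5
  node8 = mul(7, 5) = 35
  node10 = if0(node8=35 -> else branch node6) = -5
  node11 = max2(-5, 35) = 35
  node14 = absv(35) = 35
  node15 = sub(7, 35) = -28
  node18 = max2(-28, 5) = 5
  node22 = sub(5, 5) = 0
  node23 = absv(-5) = 5
  node25 = min2(5, 0) = 0
  node27 = if0(input2=7 -> else branch node25) = 0
  node28 = if0(input4=5 -> else branch node27) = 0

Propagation after the edit:
  node8: marked dirty but never re-examined — demand shifted away from it.
  node10: marked dirty but never re-examined — demand shifted away from it.
  node11: marked dirty but never re-examined — demand shifted away from it.
  node14: marked dirty but never re-examined — demand shifted away from it.
  node15: marked dirty but never re-examined — demand shifted away from it.
  node16: demanded for the first time — runs, produces [-8, 6, 3, -3, 7].
  node18: marked dirty but never re-examined — demand shifted away from it.
  node21: demanded for the first time — runs, produces 5.
  node22: marked dirty but never re-examined — demand shifted away from it.
  node24: demanded for the first time — runs, produces -5.
  node25: marked dirty but never re-examined — demand shifted away from it.
  node27: runs — input2 7->0; result -5.
  node28: runs — node27 0->-5; result -5.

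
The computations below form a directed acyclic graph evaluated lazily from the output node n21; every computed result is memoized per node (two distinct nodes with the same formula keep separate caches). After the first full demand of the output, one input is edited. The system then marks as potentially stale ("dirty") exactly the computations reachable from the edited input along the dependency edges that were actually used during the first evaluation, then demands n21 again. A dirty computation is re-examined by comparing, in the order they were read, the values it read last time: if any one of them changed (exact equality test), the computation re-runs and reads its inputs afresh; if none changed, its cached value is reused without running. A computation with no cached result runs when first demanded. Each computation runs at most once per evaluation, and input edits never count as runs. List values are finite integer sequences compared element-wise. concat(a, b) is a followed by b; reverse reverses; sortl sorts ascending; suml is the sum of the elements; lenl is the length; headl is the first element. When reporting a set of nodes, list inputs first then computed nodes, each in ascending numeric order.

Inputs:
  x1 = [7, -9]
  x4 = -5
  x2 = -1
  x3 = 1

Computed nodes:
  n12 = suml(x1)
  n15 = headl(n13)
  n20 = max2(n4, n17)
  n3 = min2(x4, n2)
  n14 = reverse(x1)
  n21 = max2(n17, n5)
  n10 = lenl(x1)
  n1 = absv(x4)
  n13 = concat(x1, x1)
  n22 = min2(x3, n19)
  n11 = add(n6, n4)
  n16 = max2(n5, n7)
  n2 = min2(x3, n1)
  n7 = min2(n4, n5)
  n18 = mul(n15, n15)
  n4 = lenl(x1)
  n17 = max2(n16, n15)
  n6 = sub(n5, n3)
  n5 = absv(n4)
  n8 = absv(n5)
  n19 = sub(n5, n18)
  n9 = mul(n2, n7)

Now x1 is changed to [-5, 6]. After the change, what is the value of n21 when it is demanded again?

First demand of the output computes:
  n4 = lenl([7, -9]) = 2
  n5 = absv(2) = 2
  n7 = min2(2, 2) = 2
  n13 = concat([7, -9], [7, -9]) = [7, -9, 7, -9]
  n15 = headl([7, -9, 7, -9]) = 7
  n16 = max2(2, 2) = 2
  n17 = max2(2, 7) = 7
  n21 = max2(7, 2) = 7

After the edit, cleaning proceeds:
  n4: a read changed (x1 [7, -9]->[-5, 6]) — executes, giving 2 — identical to its old value.
  n5: dirty, but its reads are unchanged (n4 unchanged); cached 2 stands.
  n7: dirty, but its reads are unchanged (n4 unchanged, n5 unchanged); cached 2 stands.
  n13: a read changed (x1 [7, -9]->[-5, 6]; x1 [7, -9]->[-5, 6]) — executes, giving [-5, 6, -5, 6].
  n15: a read changed (n13 [7, -9, 7, -9]->[-5, 6, -5, 6]) — executes, giving -5.
  n16: dirty, but its reads are unchanged (n5 unchanged, n7 unchanged); cached 2 stands.
  n17: a read changed (n15 7->-5) — executes, giving 2.
  n21: a read changed (n17 7->2) — executes, giving 2.

Note where the cutoff bites: n5 is checked, finds nothing changed, and keeps its cache.

Demanding n21 again yields 2.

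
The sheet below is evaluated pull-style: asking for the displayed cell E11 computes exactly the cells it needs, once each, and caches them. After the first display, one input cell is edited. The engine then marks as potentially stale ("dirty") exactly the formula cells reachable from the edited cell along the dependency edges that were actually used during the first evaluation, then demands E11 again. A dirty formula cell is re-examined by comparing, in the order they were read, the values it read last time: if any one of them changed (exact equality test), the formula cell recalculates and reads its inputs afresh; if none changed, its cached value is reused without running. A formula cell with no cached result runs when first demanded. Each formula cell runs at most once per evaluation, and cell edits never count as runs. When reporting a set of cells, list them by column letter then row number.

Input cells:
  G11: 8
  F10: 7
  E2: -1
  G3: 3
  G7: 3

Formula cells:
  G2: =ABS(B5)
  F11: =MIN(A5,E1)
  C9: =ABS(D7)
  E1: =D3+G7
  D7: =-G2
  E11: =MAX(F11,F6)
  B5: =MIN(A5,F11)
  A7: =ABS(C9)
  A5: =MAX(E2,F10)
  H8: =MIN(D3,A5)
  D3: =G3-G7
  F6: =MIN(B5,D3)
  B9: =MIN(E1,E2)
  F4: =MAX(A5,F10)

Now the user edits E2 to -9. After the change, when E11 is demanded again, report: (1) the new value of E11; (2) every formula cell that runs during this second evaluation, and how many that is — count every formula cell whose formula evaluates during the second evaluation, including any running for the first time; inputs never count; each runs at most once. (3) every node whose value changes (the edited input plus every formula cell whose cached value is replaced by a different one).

First demand of the output computes:
  A5 = MAX(-1, 7) = 7
  D3 = 3 - 3 = 0
  E1 = 0 + 3 = 3
  F11 = MIN(7, 3) = 3
  B5 = MIN(7, 3) = 3
  F6 = MIN(3, 0) = 0
  E11 = MAX(3, 0) = 3

After the edit, cleaning proceeds:
  A5: a read changed (E2 -1->-9) — executes, giving 7 — identical to its old value.
  F11: dirty, but its reads are unchanged (A5 unchanged, E1 unchanged); cached 3 stands.
  B5: dirty, but its reads are unchanged (A5 unchanged, F11 unchanged); cached 3 stands.
  F6: dirty, but its reads are unchanged (B5 unchanged, D3 unchanged); cached 0 stands.
  E11: dirty, but its reads are unchanged (F11 unchanged, F6 unchanged); cached 3 stands.

Note the absorption at A5: it re-runs yet its value is the same, leaving the output's value untouched.

Demanding E11 again yields 3.
1 formula cells run: A5.
The nodes whose values change: E2.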